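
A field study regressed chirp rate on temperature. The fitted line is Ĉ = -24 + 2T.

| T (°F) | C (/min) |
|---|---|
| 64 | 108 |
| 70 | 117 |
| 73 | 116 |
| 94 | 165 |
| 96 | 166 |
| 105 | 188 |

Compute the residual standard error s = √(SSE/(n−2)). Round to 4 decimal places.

T=64: Ĉ = -24 + 2·64 = 104; e = 108 − 104 = 4
T=70: Ĉ = -24 + 2·70 = 116; e = 117 − 116 = 1
T=73: Ĉ = -24 + 2·73 = 122; e = 116 − 122 = -6
T=94: Ĉ = -24 + 2·94 = 164; e = 165 − 164 = 1
T=96: Ĉ = -24 + 2·96 = 168; e = 166 − 168 = -2
T=105: Ĉ = -24 + 2·105 = 186; e = 188 − 186 = 2
SSE = 16 + 1 + 36 + 1 + 4 + 4 = 62
s = √(62/4) = √15.5 ≈ 3.9370

s = 3.9370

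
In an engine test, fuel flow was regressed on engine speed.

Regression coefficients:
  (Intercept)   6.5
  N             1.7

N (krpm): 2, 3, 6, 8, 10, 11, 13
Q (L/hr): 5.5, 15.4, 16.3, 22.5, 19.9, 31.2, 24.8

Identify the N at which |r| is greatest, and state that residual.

N = 11, r = 6

N=2: ŷ = 6.5 + 1.7·2 = 9.9; r = 5.5 − 9.9 = -4.4
N=3: ŷ = 6.5 + 1.7·3 = 11.6; r = 15.4 − 11.6 = 3.8
N=6: ŷ = 6.5 + 1.7·6 = 16.7; r = 16.3 − 16.7 = -0.4
N=8: ŷ = 6.5 + 1.7·8 = 20.1; r = 22.5 − 20.1 = 2.4
N=10: ŷ = 6.5 + 1.7·10 = 23.5; r = 19.9 − 23.5 = -3.6
N=11: ŷ = 6.5 + 1.7·11 = 25.2; r = 31.2 − 25.2 = 6
N=13: ŷ = 6.5 + 1.7·13 = 28.6; r = 24.8 − 28.6 = -3.8
Largest |r| is 6 at N = 11, residual 6.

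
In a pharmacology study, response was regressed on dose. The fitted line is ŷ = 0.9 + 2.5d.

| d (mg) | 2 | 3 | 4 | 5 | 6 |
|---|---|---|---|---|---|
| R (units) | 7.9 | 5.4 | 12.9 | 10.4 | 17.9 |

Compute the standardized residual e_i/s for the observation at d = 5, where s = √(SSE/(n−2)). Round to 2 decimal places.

d=2: ŷ = 0.9 + 2.5·2 = 5.9; e = 7.9 − 5.9 = 2
d=3: ŷ = 0.9 + 2.5·3 = 8.4; e = 5.4 − 8.4 = -3
d=4: ŷ = 0.9 + 2.5·4 = 10.9; e = 12.9 − 10.9 = 2
d=5: ŷ = 0.9 + 2.5·5 = 13.4; e = 10.4 − 13.4 = -3
d=6: ŷ = 0.9 + 2.5·6 = 15.9; e = 17.9 − 15.9 = 2
SSE = 4 + 9 + 4 + 9 + 4 = 30
s = √(30/3) = 3.16228
e/s = -3 / 3.16228 = -0.95

-0.95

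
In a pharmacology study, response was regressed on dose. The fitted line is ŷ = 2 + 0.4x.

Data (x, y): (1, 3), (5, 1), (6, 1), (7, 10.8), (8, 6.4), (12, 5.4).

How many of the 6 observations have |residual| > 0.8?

5

x=1: ŷ = 2 + 0.4·1 = 2.4; r = 3 − 2.4 = 0.6
x=5: ŷ = 2 + 0.4·5 = 4; r = 1 − 4 = -3
x=6: ŷ = 2 + 0.4·6 = 4.4; r = 1 − 4.4 = -3.4
x=7: ŷ = 2 + 0.4·7 = 4.8; r = 10.8 − 4.8 = 6
x=8: ŷ = 2 + 0.4·8 = 5.2; r = 6.4 − 5.2 = 1.2
x=12: ŷ = 2 + 0.4·12 = 6.8; r = 5.4 − 6.8 = -1.4
|r| > 0.8: x=5 (|r|=3), x=6 (|r|=3.4), x=7 (|r|=6), x=8 (|r|=1.2), x=12 (|r|=1.4) → 5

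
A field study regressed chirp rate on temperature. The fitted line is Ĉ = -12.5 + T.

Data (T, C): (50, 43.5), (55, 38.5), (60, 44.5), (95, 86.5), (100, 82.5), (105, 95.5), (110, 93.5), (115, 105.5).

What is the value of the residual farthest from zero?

r = 6

T=50: Ĉ = -12.5 + 50 = 37.5; r = 43.5 − 37.5 = 6
T=55: Ĉ = -12.5 + 55 = 42.5; r = 38.5 − 42.5 = -4
T=60: Ĉ = -12.5 + 60 = 47.5; r = 44.5 − 47.5 = -3
T=95: Ĉ = -12.5 + 95 = 82.5; r = 86.5 − 82.5 = 4
T=100: Ĉ = -12.5 + 100 = 87.5; r = 82.5 − 87.5 = -5
T=105: Ĉ = -12.5 + 105 = 92.5; r = 95.5 − 92.5 = 3
T=110: Ĉ = -12.5 + 110 = 97.5; r = 93.5 − 97.5 = -4
T=115: Ĉ = -12.5 + 115 = 102.5; r = 105.5 − 102.5 = 3
Largest |r| is 6 at T = 50, residual 6.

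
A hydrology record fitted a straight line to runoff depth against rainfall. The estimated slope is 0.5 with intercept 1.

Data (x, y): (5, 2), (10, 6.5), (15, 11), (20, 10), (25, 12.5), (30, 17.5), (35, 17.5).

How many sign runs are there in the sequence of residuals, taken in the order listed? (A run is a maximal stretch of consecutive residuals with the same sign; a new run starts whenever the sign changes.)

5 runs

x=5: ŷ = 1 + 0.5·5 = 3.5; e = 2 − 3.5 = -1.5
x=10: ŷ = 1 + 0.5·10 = 6; e = 6.5 − 6 = 0.5
x=15: ŷ = 1 + 0.5·15 = 8.5; e = 11 − 8.5 = 2.5
x=20: ŷ = 1 + 0.5·20 = 11; e = 10 − 11 = -1
x=25: ŷ = 1 + 0.5·25 = 13.5; e = 12.5 − 13.5 = -1
x=30: ŷ = 1 + 0.5·30 = 16; e = 17.5 − 16 = 1.5
x=35: ŷ = 1 + 0.5·35 = 18.5; e = 17.5 − 18.5 = -1
Signs: − + + − − + −
Runs: −×1, +×2, −×2, +×1, −×1 → 5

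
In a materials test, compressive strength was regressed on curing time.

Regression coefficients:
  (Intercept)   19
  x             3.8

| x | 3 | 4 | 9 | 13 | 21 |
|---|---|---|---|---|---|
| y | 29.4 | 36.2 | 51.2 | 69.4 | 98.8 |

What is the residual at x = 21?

r = 0

ŷ = 19 + 3.8·21 = 98.8
r = 98.8 − 98.8 = 0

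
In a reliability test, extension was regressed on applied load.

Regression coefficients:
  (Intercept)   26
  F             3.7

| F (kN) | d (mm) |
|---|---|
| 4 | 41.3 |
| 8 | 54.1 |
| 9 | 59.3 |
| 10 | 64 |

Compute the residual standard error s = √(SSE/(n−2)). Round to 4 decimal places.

F=4: d̂ = 26 + 3.7·4 = 40.8; e = 41.3 − 40.8 = 0.5
F=8: d̂ = 26 + 3.7·8 = 55.6; e = 54.1 − 55.6 = -1.5
F=9: d̂ = 26 + 3.7·9 = 59.3; e = 59.3 − 59.3 = 0
F=10: d̂ = 26 + 3.7·10 = 63; e = 64 − 63 = 1
SSE = 0.25 + 2.25 + 0 + 1 = 3.5
s = √(3.5/2) = √1.75 ≈ 1.3229

s = 1.3229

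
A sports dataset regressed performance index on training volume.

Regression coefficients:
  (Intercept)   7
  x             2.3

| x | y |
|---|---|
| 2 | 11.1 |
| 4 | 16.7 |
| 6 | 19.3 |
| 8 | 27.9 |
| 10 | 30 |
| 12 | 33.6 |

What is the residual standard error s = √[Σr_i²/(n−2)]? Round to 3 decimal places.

x=2: ŷ = 7 + 2.3·2 = 11.6; r = 11.1 − 11.6 = -0.5
x=4: ŷ = 7 + 2.3·4 = 16.2; r = 16.7 − 16.2 = 0.5
x=6: ŷ = 7 + 2.3·6 = 20.8; r = 19.3 − 20.8 = -1.5
x=8: ŷ = 7 + 2.3·8 = 25.4; r = 27.9 − 25.4 = 2.5
x=10: ŷ = 7 + 2.3·10 = 30; r = 30 − 30 = 0
x=12: ŷ = 7 + 2.3·12 = 34.6; r = 33.6 − 34.6 = -1
SSE = 0.25 + 0.25 + 2.25 + 6.25 + 0 + 1 = 10
s = √(10/4) = √2.5 ≈ 1.581

s = 1.581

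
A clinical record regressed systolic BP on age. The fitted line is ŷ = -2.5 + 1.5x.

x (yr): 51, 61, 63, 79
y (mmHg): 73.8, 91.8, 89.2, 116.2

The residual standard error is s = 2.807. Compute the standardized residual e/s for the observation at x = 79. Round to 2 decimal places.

ŷ = -2.5 + 1.5·79 = 116
e = 116.2 − 116 = 0.2
e/s = 0.2 / 2.807 = 0.07

0.07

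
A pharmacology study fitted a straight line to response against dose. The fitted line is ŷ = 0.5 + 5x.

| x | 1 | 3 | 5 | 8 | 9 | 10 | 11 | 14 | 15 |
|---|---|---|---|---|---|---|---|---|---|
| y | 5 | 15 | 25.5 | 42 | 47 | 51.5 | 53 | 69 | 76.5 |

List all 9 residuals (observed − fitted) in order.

x=1: ŷ = 0.5 + 5·1 = 5.5; e = 5 − 5.5 = -0.5
x=3: ŷ = 0.5 + 5·3 = 15.5; e = 15 − 15.5 = -0.5
x=5: ŷ = 0.5 + 5·5 = 25.5; e = 25.5 − 25.5 = 0
x=8: ŷ = 0.5 + 5·8 = 40.5; e = 42 − 40.5 = 1.5
x=9: ŷ = 0.5 + 5·9 = 45.5; e = 47 − 45.5 = 1.5
x=10: ŷ = 0.5 + 5·10 = 50.5; e = 51.5 − 50.5 = 1
x=11: ŷ = 0.5 + 5·11 = 55.5; e = 53 − 55.5 = -2.5
x=14: ŷ = 0.5 + 5·14 = 70.5; e = 69 − 70.5 = -1.5
x=15: ŷ = 0.5 + 5·15 = 75.5; e = 76.5 − 75.5 = 1

-0.5, -0.5, 0, 1.5, 1.5, 1, -2.5, -1.5, 1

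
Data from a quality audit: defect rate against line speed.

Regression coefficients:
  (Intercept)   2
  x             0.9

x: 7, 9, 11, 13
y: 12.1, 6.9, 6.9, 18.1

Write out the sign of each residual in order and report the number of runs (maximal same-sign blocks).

3 runs

x=7: ŷ = 2 + 0.9·7 = 8.3; r = 12.1 − 8.3 = 3.8
x=9: ŷ = 2 + 0.9·9 = 10.1; r = 6.9 − 10.1 = -3.2
x=11: ŷ = 2 + 0.9·11 = 11.9; r = 6.9 − 11.9 = -5
x=13: ŷ = 2 + 0.9·13 = 13.7; r = 18.1 − 13.7 = 4.4
Signs: + − − +
Runs: +×1, −×2, +×1 → 3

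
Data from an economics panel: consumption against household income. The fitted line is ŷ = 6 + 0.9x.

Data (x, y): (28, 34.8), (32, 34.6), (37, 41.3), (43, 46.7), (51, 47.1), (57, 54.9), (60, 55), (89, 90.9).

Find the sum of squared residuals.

x=28: ŷ = 6 + 0.9·28 = 31.2; e = 34.8 − 31.2 = 3.6
x=32: ŷ = 6 + 0.9·32 = 34.8; e = 34.6 − 34.8 = -0.2
x=37: ŷ = 6 + 0.9·37 = 39.3; e = 41.3 − 39.3 = 2
x=43: ŷ = 6 + 0.9·43 = 44.7; e = 46.7 − 44.7 = 2
x=51: ŷ = 6 + 0.9·51 = 51.9; e = 47.1 − 51.9 = -4.8
x=57: ŷ = 6 + 0.9·57 = 57.3; e = 54.9 − 57.3 = -2.4
x=60: ŷ = 6 + 0.9·60 = 60; e = 55 − 60 = -5
x=89: ŷ = 6 + 0.9·89 = 86.1; e = 90.9 − 86.1 = 4.8
SSE = 12.96 + 0.04 + 4 + 4 + 23.04 + 5.76 + 25 + 23.04 = 97.84

SSE = 97.84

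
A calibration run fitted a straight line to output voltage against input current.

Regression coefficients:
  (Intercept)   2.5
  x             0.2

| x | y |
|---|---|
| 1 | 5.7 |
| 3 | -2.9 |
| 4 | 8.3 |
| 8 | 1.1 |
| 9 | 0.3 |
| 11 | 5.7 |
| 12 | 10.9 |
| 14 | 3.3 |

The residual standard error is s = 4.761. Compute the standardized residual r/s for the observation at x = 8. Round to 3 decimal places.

ŷ = 2.5 + 0.2·8 = 4.1
r = 1.1 − 4.1 = -3
r/s = -3 / 4.761 = -0.630

-0.630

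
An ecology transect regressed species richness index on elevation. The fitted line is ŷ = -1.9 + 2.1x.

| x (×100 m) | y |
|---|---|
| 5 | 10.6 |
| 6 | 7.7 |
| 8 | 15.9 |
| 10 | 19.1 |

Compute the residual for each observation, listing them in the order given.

2, -3, 1, 0

x=5: ŷ = -1.9 + 2.1·5 = 8.6; e = 10.6 − 8.6 = 2
x=6: ŷ = -1.9 + 2.1·6 = 10.7; e = 7.7 − 10.7 = -3
x=8: ŷ = -1.9 + 2.1·8 = 14.9; e = 15.9 − 14.9 = 1
x=10: ŷ = -1.9 + 2.1·10 = 19.1; e = 19.1 − 19.1 = 0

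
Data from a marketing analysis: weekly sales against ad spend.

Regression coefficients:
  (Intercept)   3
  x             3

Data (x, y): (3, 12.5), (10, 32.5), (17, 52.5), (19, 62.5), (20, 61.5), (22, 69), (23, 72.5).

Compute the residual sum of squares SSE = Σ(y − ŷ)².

SSE = 11.5

x=3: ŷ = 3 + 3·3 = 12; e = 12.5 − 12 = 0.5
x=10: ŷ = 3 + 3·10 = 33; e = 32.5 − 33 = -0.5
x=17: ŷ = 3 + 3·17 = 54; e = 52.5 − 54 = -1.5
x=19: ŷ = 3 + 3·19 = 60; e = 62.5 − 60 = 2.5
x=20: ŷ = 3 + 3·20 = 63; e = 61.5 − 63 = -1.5
x=22: ŷ = 3 + 3·22 = 69; e = 69 − 69 = 0
x=23: ŷ = 3 + 3·23 = 72; e = 72.5 − 72 = 0.5
SSE = 0.25 + 0.25 + 2.25 + 6.25 + 2.25 + 0 + 0.25 = 11.5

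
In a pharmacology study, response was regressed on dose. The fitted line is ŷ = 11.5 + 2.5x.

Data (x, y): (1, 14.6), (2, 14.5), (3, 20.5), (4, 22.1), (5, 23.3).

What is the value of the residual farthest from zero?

x=1: ŷ = 11.5 + 2.5·1 = 14; r = 14.6 − 14 = 0.6
x=2: ŷ = 11.5 + 2.5·2 = 16.5; r = 14.5 − 16.5 = -2
x=3: ŷ = 11.5 + 2.5·3 = 19; r = 20.5 − 19 = 1.5
x=4: ŷ = 11.5 + 2.5·4 = 21.5; r = 22.1 − 21.5 = 0.6
x=5: ŷ = 11.5 + 2.5·5 = 24; r = 23.3 − 24 = -0.7
Largest |r| is 2 at x = 2, residual -2.

r = -2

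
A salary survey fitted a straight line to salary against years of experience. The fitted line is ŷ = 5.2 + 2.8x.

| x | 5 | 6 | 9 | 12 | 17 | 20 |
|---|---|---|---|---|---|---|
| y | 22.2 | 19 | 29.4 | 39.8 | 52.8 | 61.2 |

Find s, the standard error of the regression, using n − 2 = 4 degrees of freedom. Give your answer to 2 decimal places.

x=5: ŷ = 5.2 + 2.8·5 = 19.2; e = 22.2 − 19.2 = 3
x=6: ŷ = 5.2 + 2.8·6 = 22; e = 19 − 22 = -3
x=9: ŷ = 5.2 + 2.8·9 = 30.4; e = 29.4 − 30.4 = -1
x=12: ŷ = 5.2 + 2.8·12 = 38.8; e = 39.8 − 38.8 = 1
x=17: ŷ = 5.2 + 2.8·17 = 52.8; e = 52.8 − 52.8 = 0
x=20: ŷ = 5.2 + 2.8·20 = 61.2; e = 61.2 − 61.2 = 0
SSE = 9 + 9 + 1 + 1 + 0 + 0 = 20
s = √(20/4) = √5 ≈ 2.24

s = 2.24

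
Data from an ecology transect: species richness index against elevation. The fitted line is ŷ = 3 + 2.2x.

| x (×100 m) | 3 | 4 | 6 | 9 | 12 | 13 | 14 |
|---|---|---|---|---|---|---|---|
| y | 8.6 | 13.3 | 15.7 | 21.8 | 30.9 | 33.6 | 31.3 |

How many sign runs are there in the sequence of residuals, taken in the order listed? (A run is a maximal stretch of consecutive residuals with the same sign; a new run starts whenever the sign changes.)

x=3: ŷ = 3 + 2.2·3 = 9.6; e = 8.6 − 9.6 = -1
x=4: ŷ = 3 + 2.2·4 = 11.8; e = 13.3 − 11.8 = 1.5
x=6: ŷ = 3 + 2.2·6 = 16.2; e = 15.7 − 16.2 = -0.5
x=9: ŷ = 3 + 2.2·9 = 22.8; e = 21.8 − 22.8 = -1
x=12: ŷ = 3 + 2.2·12 = 29.4; e = 30.9 − 29.4 = 1.5
x=13: ŷ = 3 + 2.2·13 = 31.6; e = 33.6 − 31.6 = 2
x=14: ŷ = 3 + 2.2·14 = 33.8; e = 31.3 − 33.8 = -2.5
Signs: − + − − + + −
Runs: −×1, +×1, −×2, +×2, −×1 → 5

5 runs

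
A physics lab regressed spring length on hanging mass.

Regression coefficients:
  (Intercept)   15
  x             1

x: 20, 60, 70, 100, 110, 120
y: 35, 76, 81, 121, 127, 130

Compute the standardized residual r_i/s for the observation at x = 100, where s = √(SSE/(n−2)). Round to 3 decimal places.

1.325

x=20: ŷ = 15 + 20 = 35; r = 35 − 35 = 0
x=60: ŷ = 15 + 60 = 75; r = 76 − 75 = 1
x=70: ŷ = 15 + 70 = 85; r = 81 − 85 = -4
x=100: ŷ = 15 + 100 = 115; r = 121 − 115 = 6
x=110: ŷ = 15 + 110 = 125; r = 127 − 125 = 2
x=120: ŷ = 15 + 120 = 135; r = 130 − 135 = -5
SSE = 0 + 1 + 16 + 36 + 4 + 25 = 82
s = √(82/4) = 4.52769
r/s = 6 / 4.52769 = 1.325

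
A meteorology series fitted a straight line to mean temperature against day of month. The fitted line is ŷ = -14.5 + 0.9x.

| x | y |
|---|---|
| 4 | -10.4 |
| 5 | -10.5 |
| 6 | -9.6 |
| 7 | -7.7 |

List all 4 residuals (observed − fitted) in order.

0.5, -0.5, -0.5, 0.5

x=4: ŷ = -14.5 + 0.9·4 = -10.9; r = -10.4 − (-10.9) = 0.5
x=5: ŷ = -14.5 + 0.9·5 = -10; r = -10.5 − (-10) = -0.5
x=6: ŷ = -14.5 + 0.9·6 = -9.1; r = -9.6 − (-9.1) = -0.5
x=7: ŷ = -14.5 + 0.9·7 = -8.2; r = -7.7 − (-8.2) = 0.5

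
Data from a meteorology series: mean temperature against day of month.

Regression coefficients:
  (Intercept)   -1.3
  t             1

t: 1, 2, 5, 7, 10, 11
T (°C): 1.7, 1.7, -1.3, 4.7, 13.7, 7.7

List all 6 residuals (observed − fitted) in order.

2, 1, -5, -1, 5, -2

t=1: T̂ = -1.3 + 1 = -0.3; e = 1.7 − (-0.3) = 2
t=2: T̂ = -1.3 + 2 = 0.7; e = 1.7 − 0.7 = 1
t=5: T̂ = -1.3 + 5 = 3.7; e = -1.3 − 3.7 = -5
t=7: T̂ = -1.3 + 7 = 5.7; e = 4.7 − 5.7 = -1
t=10: T̂ = -1.3 + 10 = 8.7; e = 13.7 − 8.7 = 5
t=11: T̂ = -1.3 + 11 = 9.7; e = 7.7 − 9.7 = -2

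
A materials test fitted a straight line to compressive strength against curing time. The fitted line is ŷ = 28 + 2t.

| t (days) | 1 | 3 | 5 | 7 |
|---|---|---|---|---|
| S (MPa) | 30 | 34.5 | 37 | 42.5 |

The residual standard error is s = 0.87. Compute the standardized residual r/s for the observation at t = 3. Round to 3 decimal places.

ŷ = 28 + 2·3 = 34
r = 34.5 − 34 = 0.5
r/s = 0.5 / 0.87 = 0.575

0.575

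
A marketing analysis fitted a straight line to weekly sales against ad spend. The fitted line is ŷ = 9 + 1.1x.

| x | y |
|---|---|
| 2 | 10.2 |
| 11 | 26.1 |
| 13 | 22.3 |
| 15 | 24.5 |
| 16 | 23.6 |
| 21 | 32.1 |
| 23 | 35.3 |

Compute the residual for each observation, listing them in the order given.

x=2: ŷ = 9 + 1.1·2 = 11.2; r = 10.2 − 11.2 = -1
x=11: ŷ = 9 + 1.1·11 = 21.1; r = 26.1 − 21.1 = 5
x=13: ŷ = 9 + 1.1·13 = 23.3; r = 22.3 − 23.3 = -1
x=15: ŷ = 9 + 1.1·15 = 25.5; r = 24.5 − 25.5 = -1
x=16: ŷ = 9 + 1.1·16 = 26.6; r = 23.6 − 26.6 = -3
x=21: ŷ = 9 + 1.1·21 = 32.1; r = 32.1 − 32.1 = 0
x=23: ŷ = 9 + 1.1·23 = 34.3; r = 35.3 − 34.3 = 1

-1, 5, -1, -1, -3, 0, 1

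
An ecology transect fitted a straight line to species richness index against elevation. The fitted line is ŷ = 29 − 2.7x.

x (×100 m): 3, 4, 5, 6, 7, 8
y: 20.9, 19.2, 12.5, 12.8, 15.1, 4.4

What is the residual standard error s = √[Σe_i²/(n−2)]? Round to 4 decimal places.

x=3: ŷ = 29 − 2.7·3 = 20.9; e = 20.9 − 20.9 = 0
x=4: ŷ = 29 − 2.7·4 = 18.2; e = 19.2 − 18.2 = 1
x=5: ŷ = 29 − 2.7·5 = 15.5; e = 12.5 − 15.5 = -3
x=6: ŷ = 29 − 2.7·6 = 12.8; e = 12.8 − 12.8 = 0
x=7: ŷ = 29 − 2.7·7 = 10.1; e = 15.1 − 10.1 = 5
x=8: ŷ = 29 − 2.7·8 = 7.4; e = 4.4 − 7.4 = -3
SSE = 0 + 1 + 9 + 0 + 25 + 9 = 44
s = √(44/4) = √11 ≈ 3.3166

s = 3.3166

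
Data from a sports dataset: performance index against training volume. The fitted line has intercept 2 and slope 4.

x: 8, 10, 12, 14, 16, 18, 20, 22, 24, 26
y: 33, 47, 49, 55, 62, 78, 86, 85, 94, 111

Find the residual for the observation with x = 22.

r = -5

ŷ = 2 + 4·22 = 90
r = 85 − 90 = -5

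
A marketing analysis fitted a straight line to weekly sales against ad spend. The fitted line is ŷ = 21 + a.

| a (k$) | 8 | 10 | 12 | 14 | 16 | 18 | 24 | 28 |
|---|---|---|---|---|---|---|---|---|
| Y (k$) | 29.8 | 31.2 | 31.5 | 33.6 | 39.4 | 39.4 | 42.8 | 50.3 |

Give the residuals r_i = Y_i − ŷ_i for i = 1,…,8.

a=8: ŷ = 21 + 8 = 29; r = 29.8 − 29 = 0.8
a=10: ŷ = 21 + 10 = 31; r = 31.2 − 31 = 0.2
a=12: ŷ = 21 + 12 = 33; r = 31.5 − 33 = -1.5
a=14: ŷ = 21 + 14 = 35; r = 33.6 − 35 = -1.4
a=16: ŷ = 21 + 16 = 37; r = 39.4 − 37 = 2.4
a=18: ŷ = 21 + 18 = 39; r = 39.4 − 39 = 0.4
a=24: ŷ = 21 + 24 = 45; r = 42.8 − 45 = -2.2
a=28: ŷ = 21 + 28 = 49; r = 50.3 − 49 = 1.3

0.8, 0.2, -1.5, -1.4, 2.4, 0.4, -2.2, 1.3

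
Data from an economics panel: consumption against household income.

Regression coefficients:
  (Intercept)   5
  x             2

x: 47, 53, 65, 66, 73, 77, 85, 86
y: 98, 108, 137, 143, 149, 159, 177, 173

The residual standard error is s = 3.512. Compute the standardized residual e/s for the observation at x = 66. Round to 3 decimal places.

ŷ = 5 + 2·66 = 137
e = 143 − 137 = 6
e/s = 6 / 3.512 = 1.708

1.708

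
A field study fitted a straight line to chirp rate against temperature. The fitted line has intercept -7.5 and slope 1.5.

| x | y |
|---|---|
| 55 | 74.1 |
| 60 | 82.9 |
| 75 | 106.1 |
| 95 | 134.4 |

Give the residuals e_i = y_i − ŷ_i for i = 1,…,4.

-0.9, 0.4, 1.1, -0.6

x=55: ŷ = -7.5 + 1.5·55 = 75; e = 74.1 − 75 = -0.9
x=60: ŷ = -7.5 + 1.5·60 = 82.5; e = 82.9 − 82.5 = 0.4
x=75: ŷ = -7.5 + 1.5·75 = 105; e = 106.1 − 105 = 1.1
x=95: ŷ = -7.5 + 1.5·95 = 135; e = 134.4 − 135 = -0.6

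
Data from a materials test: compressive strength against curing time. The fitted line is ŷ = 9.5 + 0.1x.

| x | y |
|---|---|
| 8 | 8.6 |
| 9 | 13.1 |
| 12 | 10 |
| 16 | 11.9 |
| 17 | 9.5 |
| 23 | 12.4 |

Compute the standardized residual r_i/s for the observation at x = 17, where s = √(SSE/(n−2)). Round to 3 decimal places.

-0.891

x=8: ŷ = 9.5 + 0.1·8 = 10.3; r = 8.6 − 10.3 = -1.7
x=9: ŷ = 9.5 + 0.1·9 = 10.4; r = 13.1 − 10.4 = 2.7
x=12: ŷ = 9.5 + 0.1·12 = 10.7; r = 10 − 10.7 = -0.7
x=16: ŷ = 9.5 + 0.1·16 = 11.1; r = 11.9 − 11.1 = 0.8
x=17: ŷ = 9.5 + 0.1·17 = 11.2; r = 9.5 − 11.2 = -1.7
x=23: ŷ = 9.5 + 0.1·23 = 11.8; r = 12.4 − 11.8 = 0.6
SSE = 2.89 + 7.29 + 0.49 + 0.64 + 2.89 + 0.36 = 14.56
s = √(14.56/4) = 1.90788
r/s = -1.7 / 1.90788 = -0.891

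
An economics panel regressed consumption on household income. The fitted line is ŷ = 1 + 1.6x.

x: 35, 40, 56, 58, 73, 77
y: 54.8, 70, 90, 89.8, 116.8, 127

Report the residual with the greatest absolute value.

r = 5

x=35: ŷ = 1 + 1.6·35 = 57; r = 54.8 − 57 = -2.2
x=40: ŷ = 1 + 1.6·40 = 65; r = 70 − 65 = 5
x=56: ŷ = 1 + 1.6·56 = 90.6; r = 90 − 90.6 = -0.6
x=58: ŷ = 1 + 1.6·58 = 93.8; r = 89.8 − 93.8 = -4
x=73: ŷ = 1 + 1.6·73 = 117.8; r = 116.8 − 117.8 = -1
x=77: ŷ = 1 + 1.6·77 = 124.2; r = 127 − 124.2 = 2.8
Largest |r| is 5 at x = 40, residual 5.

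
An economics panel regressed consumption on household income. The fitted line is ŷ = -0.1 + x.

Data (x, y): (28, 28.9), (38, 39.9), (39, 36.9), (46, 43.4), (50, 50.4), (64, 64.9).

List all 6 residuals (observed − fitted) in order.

1, 2, -2, -2.5, 0.5, 1

x=28: ŷ = -0.1 + 28 = 27.9; e = 28.9 − 27.9 = 1
x=38: ŷ = -0.1 + 38 = 37.9; e = 39.9 − 37.9 = 2
x=39: ŷ = -0.1 + 39 = 38.9; e = 36.9 − 38.9 = -2
x=46: ŷ = -0.1 + 46 = 45.9; e = 43.4 − 45.9 = -2.5
x=50: ŷ = -0.1 + 50 = 49.9; e = 50.4 − 49.9 = 0.5
x=64: ŷ = -0.1 + 64 = 63.9; e = 64.9 − 63.9 = 1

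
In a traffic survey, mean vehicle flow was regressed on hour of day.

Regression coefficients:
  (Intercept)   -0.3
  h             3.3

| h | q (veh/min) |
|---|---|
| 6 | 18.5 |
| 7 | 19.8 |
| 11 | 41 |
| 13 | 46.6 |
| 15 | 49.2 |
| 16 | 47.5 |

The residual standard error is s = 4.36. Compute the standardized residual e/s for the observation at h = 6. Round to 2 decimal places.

q̂ = -0.3 + 3.3·6 = 19.5
e = 18.5 − 19.5 = -1
e/s = -1 / 4.36 = -0.23

-0.23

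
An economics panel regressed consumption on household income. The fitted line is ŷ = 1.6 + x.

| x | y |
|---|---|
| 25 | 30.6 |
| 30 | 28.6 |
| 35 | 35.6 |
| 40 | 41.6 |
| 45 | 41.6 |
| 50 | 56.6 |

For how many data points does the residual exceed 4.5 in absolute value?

2

x=25: ŷ = 1.6 + 25 = 26.6; e = 30.6 − 26.6 = 4
x=30: ŷ = 1.6 + 30 = 31.6; e = 28.6 − 31.6 = -3
x=35: ŷ = 1.6 + 35 = 36.6; e = 35.6 − 36.6 = -1
x=40: ŷ = 1.6 + 40 = 41.6; e = 41.6 − 41.6 = 0
x=45: ŷ = 1.6 + 45 = 46.6; e = 41.6 − 46.6 = -5
x=50: ŷ = 1.6 + 50 = 51.6; e = 56.6 − 51.6 = 5
|e| > 4.5: x=45 (|e|=5), x=50 (|e|=5) → 2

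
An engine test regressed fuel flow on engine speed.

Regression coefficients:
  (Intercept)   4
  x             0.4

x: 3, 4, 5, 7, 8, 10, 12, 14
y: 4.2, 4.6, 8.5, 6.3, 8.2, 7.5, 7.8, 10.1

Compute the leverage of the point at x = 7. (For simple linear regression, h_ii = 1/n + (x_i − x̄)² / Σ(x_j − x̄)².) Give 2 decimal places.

h = 0.13

x̄ = (3 + 4 + 5 + 7 + 8 + 10 + 12 + 14)/8 = 7.875
Σ(x − x̄)² = 23.7656 + 15.0156 + 8.26562 + 0.765625 + 0.015625 + 4.51562 + 17.0156 + 37.5156 = 106.875
h = 1/8 + (-0.875)²/106.875 = 0.125 + 0.00716374 = 0.13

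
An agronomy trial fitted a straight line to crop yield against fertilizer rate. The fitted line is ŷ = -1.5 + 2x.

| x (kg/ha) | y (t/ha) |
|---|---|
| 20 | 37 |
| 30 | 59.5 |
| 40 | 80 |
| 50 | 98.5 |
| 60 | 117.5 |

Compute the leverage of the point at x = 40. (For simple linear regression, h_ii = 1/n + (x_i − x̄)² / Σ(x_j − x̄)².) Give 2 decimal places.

x̄ = (20 + 30 + 40 + 50 + 60)/5 = 40
Σ(x − x̄)² = 400 + 100 + 0 + 100 + 400 = 1000
h = 1/5 + (0)²/1000 = 0.2 + 0 = 0.20

h = 0.20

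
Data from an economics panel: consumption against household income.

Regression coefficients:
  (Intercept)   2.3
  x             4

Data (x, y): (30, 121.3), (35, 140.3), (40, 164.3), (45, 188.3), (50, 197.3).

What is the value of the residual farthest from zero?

x=30: ŷ = 2.3 + 4·30 = 122.3; r = 121.3 − 122.3 = -1
x=35: ŷ = 2.3 + 4·35 = 142.3; r = 140.3 − 142.3 = -2
x=40: ŷ = 2.3 + 4·40 = 162.3; r = 164.3 − 162.3 = 2
x=45: ŷ = 2.3 + 4·45 = 182.3; r = 188.3 − 182.3 = 6
x=50: ŷ = 2.3 + 4·50 = 202.3; r = 197.3 − 202.3 = -5
Largest |r| is 6 at x = 45, residual 6.

r = 6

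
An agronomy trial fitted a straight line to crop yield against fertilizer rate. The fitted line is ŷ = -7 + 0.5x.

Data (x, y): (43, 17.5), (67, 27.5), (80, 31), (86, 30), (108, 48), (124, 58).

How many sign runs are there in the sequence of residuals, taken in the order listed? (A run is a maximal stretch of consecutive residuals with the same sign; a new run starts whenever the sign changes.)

3 runs

x=43: ŷ = -7 + 0.5·43 = 14.5; e = 17.5 − 14.5 = 3
x=67: ŷ = -7 + 0.5·67 = 26.5; e = 27.5 − 26.5 = 1
x=80: ŷ = -7 + 0.5·80 = 33; e = 31 − 33 = -2
x=86: ŷ = -7 + 0.5·86 = 36; e = 30 − 36 = -6
x=108: ŷ = -7 + 0.5·108 = 47; e = 48 − 47 = 1
x=124: ŷ = -7 + 0.5·124 = 55; e = 58 − 55 = 3
Signs: + + − − + +
Runs: +×2, −×2, +×2 → 3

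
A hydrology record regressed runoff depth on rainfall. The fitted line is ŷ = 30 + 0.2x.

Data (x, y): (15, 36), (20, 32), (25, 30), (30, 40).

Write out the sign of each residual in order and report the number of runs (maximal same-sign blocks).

x=15: ŷ = 30 + 0.2·15 = 33; e = 36 − 33 = 3
x=20: ŷ = 30 + 0.2·20 = 34; e = 32 − 34 = -2
x=25: ŷ = 30 + 0.2·25 = 35; e = 30 − 35 = -5
x=30: ŷ = 30 + 0.2·30 = 36; e = 40 − 36 = 4
Signs: + − − +
Runs: +×1, −×2, +×1 → 3

3 runs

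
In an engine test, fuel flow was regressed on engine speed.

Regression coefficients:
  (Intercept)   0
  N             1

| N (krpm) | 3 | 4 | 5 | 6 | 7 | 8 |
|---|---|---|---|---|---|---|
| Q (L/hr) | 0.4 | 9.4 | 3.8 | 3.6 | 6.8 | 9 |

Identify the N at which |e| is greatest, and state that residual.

N=3: Q̂ = 3 = 3; e = 0.4 − 3 = -2.6
N=4: Q̂ = 4 = 4; e = 9.4 − 4 = 5.4
N=5: Q̂ = 5 = 5; e = 3.8 − 5 = -1.2
N=6: Q̂ = 6 = 6; e = 3.6 − 6 = -2.4
N=7: Q̂ = 7 = 7; e = 6.8 − 7 = -0.2
N=8: Q̂ = 8 = 8; e = 9 − 8 = 1
Largest |e| is 5.4 at N = 4, residual 5.4.

N = 4, e = 5.4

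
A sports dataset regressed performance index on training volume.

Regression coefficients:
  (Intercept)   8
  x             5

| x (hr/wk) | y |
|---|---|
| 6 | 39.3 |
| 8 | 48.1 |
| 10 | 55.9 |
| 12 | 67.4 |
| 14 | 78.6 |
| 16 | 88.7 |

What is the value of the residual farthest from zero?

x=6: ŷ = 8 + 5·6 = 38; r = 39.3 − 38 = 1.3
x=8: ŷ = 8 + 5·8 = 48; r = 48.1 − 48 = 0.1
x=10: ŷ = 8 + 5·10 = 58; r = 55.9 − 58 = -2.1
x=12: ŷ = 8 + 5·12 = 68; r = 67.4 − 68 = -0.6
x=14: ŷ = 8 + 5·14 = 78; r = 78.6 − 78 = 0.6
x=16: ŷ = 8 + 5·16 = 88; r = 88.7 − 88 = 0.7
Largest |r| is 2.1 at x = 10, residual -2.1.

r = -2.1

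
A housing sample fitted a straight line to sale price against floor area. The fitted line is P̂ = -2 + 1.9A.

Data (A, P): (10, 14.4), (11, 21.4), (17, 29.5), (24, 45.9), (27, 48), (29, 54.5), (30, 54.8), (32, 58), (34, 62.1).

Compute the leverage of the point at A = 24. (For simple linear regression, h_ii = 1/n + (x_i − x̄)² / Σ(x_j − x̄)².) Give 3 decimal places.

h = 0.111

Ā = (10 + 11 + 17 + 24 + 27 + 29 + 30 + 32 + 34)/9 = 23.7778
Σ(A − Ā)² = 189.827 + 163.272 + 45.9383 + 0.0493827 + 10.3827 + 27.2716 + 38.716 + 67.6049 + 104.494 = 647.556
h = 1/9 + (0.222222)²/647.556 = 0.111111 + 7.62602e-05 = 0.111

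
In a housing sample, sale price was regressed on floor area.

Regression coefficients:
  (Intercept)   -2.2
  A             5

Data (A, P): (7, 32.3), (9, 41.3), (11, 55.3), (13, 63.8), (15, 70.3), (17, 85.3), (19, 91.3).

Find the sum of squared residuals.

A=7: P̂ = -2.2 + 5·7 = 32.8; r = 32.3 − 32.8 = -0.5
A=9: P̂ = -2.2 + 5·9 = 42.8; r = 41.3 − 42.8 = -1.5
A=11: P̂ = -2.2 + 5·11 = 52.8; r = 55.3 − 52.8 = 2.5
A=13: P̂ = -2.2 + 5·13 = 62.8; r = 63.8 − 62.8 = 1
A=15: P̂ = -2.2 + 5·15 = 72.8; r = 70.3 − 72.8 = -2.5
A=17: P̂ = -2.2 + 5·17 = 82.8; r = 85.3 − 82.8 = 2.5
A=19: P̂ = -2.2 + 5·19 = 92.8; r = 91.3 − 92.8 = -1.5
SSE = 0.25 + 2.25 + 6.25 + 1 + 6.25 + 6.25 + 2.25 = 24.5

SSE = 24.5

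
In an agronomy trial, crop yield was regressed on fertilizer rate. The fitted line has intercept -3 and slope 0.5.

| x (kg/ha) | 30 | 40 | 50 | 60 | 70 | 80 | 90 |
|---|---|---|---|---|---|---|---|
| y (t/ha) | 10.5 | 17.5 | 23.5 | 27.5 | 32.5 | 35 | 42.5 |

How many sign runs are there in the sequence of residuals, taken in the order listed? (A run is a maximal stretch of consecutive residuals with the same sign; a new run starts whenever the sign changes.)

x=30: ŷ = -3 + 0.5·30 = 12; r = 10.5 − 12 = -1.5
x=40: ŷ = -3 + 0.5·40 = 17; r = 17.5 − 17 = 0.5
x=50: ŷ = -3 + 0.5·50 = 22; r = 23.5 − 22 = 1.5
x=60: ŷ = -3 + 0.5·60 = 27; r = 27.5 − 27 = 0.5
x=70: ŷ = -3 + 0.5·70 = 32; r = 32.5 − 32 = 0.5
x=80: ŷ = -3 + 0.5·80 = 37; r = 35 − 37 = -2
x=90: ŷ = -3 + 0.5·90 = 42; r = 42.5 − 42 = 0.5
Signs: − + + + + − +
Runs: −×1, +×4, −×1, +×1 → 4

4 runs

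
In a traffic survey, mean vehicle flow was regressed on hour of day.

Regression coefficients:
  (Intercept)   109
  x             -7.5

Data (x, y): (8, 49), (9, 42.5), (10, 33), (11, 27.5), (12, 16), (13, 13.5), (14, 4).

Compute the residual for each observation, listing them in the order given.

0, 1, -1, 1, -3, 2, 0

x=8: ŷ = 109 − 7.5·8 = 49; r = 49 − 49 = 0
x=9: ŷ = 109 − 7.5·9 = 41.5; r = 42.5 − 41.5 = 1
x=10: ŷ = 109 − 7.5·10 = 34; r = 33 − 34 = -1
x=11: ŷ = 109 − 7.5·11 = 26.5; r = 27.5 − 26.5 = 1
x=12: ŷ = 109 − 7.5·12 = 19; r = 16 − 19 = -3
x=13: ŷ = 109 − 7.5·13 = 11.5; r = 13.5 − 11.5 = 2
x=14: ŷ = 109 − 7.5·14 = 4; r = 4 − 4 = 0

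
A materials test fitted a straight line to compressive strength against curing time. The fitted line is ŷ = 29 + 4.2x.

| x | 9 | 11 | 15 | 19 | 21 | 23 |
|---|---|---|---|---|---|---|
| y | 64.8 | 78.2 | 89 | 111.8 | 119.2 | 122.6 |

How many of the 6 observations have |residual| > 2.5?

x=9: ŷ = 29 + 4.2·9 = 66.8; e = 64.8 − 66.8 = -2
x=11: ŷ = 29 + 4.2·11 = 75.2; e = 78.2 − 75.2 = 3
x=15: ŷ = 29 + 4.2·15 = 92; e = 89 − 92 = -3
x=19: ŷ = 29 + 4.2·19 = 108.8; e = 111.8 − 108.8 = 3
x=21: ŷ = 29 + 4.2·21 = 117.2; e = 119.2 − 117.2 = 2
x=23: ŷ = 29 + 4.2·23 = 125.6; e = 122.6 − 125.6 = -3
|e| > 2.5: x=11 (|e|=3), x=15 (|e|=3), x=19 (|e|=3), x=23 (|e|=3) → 4

4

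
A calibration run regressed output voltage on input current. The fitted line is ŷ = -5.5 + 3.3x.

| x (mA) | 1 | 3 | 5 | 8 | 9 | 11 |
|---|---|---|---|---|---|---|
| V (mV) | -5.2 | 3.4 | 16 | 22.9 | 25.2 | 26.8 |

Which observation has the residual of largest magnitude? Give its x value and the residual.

x = 5, r = 5

x=1: ŷ = -5.5 + 3.3·1 = -2.2; r = -5.2 − (-2.2) = -3
x=3: ŷ = -5.5 + 3.3·3 = 4.4; r = 3.4 − 4.4 = -1
x=5: ŷ = -5.5 + 3.3·5 = 11; r = 16 − 11 = 5
x=8: ŷ = -5.5 + 3.3·8 = 20.9; r = 22.9 − 20.9 = 2
x=9: ŷ = -5.5 + 3.3·9 = 24.2; r = 25.2 − 24.2 = 1
x=11: ŷ = -5.5 + 3.3·11 = 30.8; r = 26.8 − 30.8 = -4
Largest |r| is 5 at x = 5, residual 5.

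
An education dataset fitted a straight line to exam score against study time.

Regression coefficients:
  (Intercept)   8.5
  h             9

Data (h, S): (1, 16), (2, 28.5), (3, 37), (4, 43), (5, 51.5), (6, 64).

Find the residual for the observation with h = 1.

r = -1.5

Ŝ = 8.5 + 9·1 = 17.5
r = 16 − 17.5 = -1.5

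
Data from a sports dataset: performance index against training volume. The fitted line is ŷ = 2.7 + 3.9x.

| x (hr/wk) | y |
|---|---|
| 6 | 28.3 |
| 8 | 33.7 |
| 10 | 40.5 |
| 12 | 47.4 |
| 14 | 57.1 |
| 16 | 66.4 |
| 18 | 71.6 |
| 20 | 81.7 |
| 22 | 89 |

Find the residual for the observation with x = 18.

ŷ = 2.7 + 3.9·18 = 72.9
r = 71.6 − 72.9 = -1.3

r = -1.3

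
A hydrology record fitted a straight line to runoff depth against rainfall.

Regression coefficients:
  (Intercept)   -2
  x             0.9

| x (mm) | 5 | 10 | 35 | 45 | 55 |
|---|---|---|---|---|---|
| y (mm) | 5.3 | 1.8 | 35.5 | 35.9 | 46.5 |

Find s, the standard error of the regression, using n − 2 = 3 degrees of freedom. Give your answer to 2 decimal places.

x=5: ŷ = -2 + 0.9·5 = 2.5; r = 5.3 − 2.5 = 2.8
x=10: ŷ = -2 + 0.9·10 = 7; r = 1.8 − 7 = -5.2
x=35: ŷ = -2 + 0.9·35 = 29.5; r = 35.5 − 29.5 = 6
x=45: ŷ = -2 + 0.9·45 = 38.5; r = 35.9 − 38.5 = -2.6
x=55: ŷ = -2 + 0.9·55 = 47.5; r = 46.5 − 47.5 = -1
SSE = 7.84 + 27.04 + 36 + 6.76 + 1 = 78.64
s = √(78.64/3) = √26.2133 ≈ 5.12

s = 5.12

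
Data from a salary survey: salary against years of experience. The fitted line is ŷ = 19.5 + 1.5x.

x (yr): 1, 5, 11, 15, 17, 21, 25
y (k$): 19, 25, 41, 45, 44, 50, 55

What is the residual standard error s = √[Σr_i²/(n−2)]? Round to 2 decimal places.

x=1: ŷ = 19.5 + 1.5·1 = 21; r = 19 − 21 = -2
x=5: ŷ = 19.5 + 1.5·5 = 27; r = 25 − 27 = -2
x=11: ŷ = 19.5 + 1.5·11 = 36; r = 41 − 36 = 5
x=15: ŷ = 19.5 + 1.5·15 = 42; r = 45 − 42 = 3
x=17: ŷ = 19.5 + 1.5·17 = 45; r = 44 − 45 = -1
x=21: ŷ = 19.5 + 1.5·21 = 51; r = 50 − 51 = -1
x=25: ŷ = 19.5 + 1.5·25 = 57; r = 55 − 57 = -2
SSE = 4 + 4 + 25 + 9 + 1 + 1 + 4 = 48
s = √(48/5) = √9.6 ≈ 3.10

s = 3.10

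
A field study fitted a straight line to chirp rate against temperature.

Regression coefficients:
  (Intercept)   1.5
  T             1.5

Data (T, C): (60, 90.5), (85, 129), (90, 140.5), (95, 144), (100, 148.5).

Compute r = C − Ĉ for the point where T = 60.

Ĉ = 1.5 + 1.5·60 = 91.5
r = 90.5 − 91.5 = -1

r = -1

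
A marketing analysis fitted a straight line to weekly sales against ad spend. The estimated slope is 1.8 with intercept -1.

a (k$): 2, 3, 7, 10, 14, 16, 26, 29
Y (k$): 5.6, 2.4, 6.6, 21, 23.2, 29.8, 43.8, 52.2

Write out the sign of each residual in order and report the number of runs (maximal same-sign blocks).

7 runs

a=2: ŷ = -1 + 1.8·2 = 2.6; r = 5.6 − 2.6 = 3
a=3: ŷ = -1 + 1.8·3 = 4.4; r = 2.4 − 4.4 = -2
a=7: ŷ = -1 + 1.8·7 = 11.6; r = 6.6 − 11.6 = -5
a=10: ŷ = -1 + 1.8·10 = 17; r = 21 − 17 = 4
a=14: ŷ = -1 + 1.8·14 = 24.2; r = 23.2 − 24.2 = -1
a=16: ŷ = -1 + 1.8·16 = 27.8; r = 29.8 − 27.8 = 2
a=26: ŷ = -1 + 1.8·26 = 45.8; r = 43.8 − 45.8 = -2
a=29: ŷ = -1 + 1.8·29 = 51.2; r = 52.2 − 51.2 = 1
Signs: + − − + − + − +
Runs: +×1, −×2, +×1, −×1, +×1, −×1, +×1 → 7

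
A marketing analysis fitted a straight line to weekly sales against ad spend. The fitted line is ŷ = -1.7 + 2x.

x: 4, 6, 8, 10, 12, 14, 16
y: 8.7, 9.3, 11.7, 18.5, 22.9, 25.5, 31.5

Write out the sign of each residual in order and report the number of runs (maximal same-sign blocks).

5 runs

x=4: ŷ = -1.7 + 2·4 = 6.3; e = 8.7 − 6.3 = 2.4
x=6: ŷ = -1.7 + 2·6 = 10.3; e = 9.3 − 10.3 = -1
x=8: ŷ = -1.7 + 2·8 = 14.3; e = 11.7 − 14.3 = -2.6
x=10: ŷ = -1.7 + 2·10 = 18.3; e = 18.5 − 18.3 = 0.2
x=12: ŷ = -1.7 + 2·12 = 22.3; e = 22.9 − 22.3 = 0.6
x=14: ŷ = -1.7 + 2·14 = 26.3; e = 25.5 − 26.3 = -0.8
x=16: ŷ = -1.7 + 2·16 = 30.3; e = 31.5 − 30.3 = 1.2
Signs: + − − + + − +
Runs: +×1, −×2, +×2, −×1, +×1 → 5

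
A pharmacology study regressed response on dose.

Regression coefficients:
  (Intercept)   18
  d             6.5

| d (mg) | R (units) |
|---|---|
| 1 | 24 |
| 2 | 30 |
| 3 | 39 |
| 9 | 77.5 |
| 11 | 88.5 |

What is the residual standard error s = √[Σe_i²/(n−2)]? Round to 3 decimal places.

d=1: ŷ = 18 + 6.5·1 = 24.5; e = 24 − 24.5 = -0.5
d=2: ŷ = 18 + 6.5·2 = 31; e = 30 − 31 = -1
d=3: ŷ = 18 + 6.5·3 = 37.5; e = 39 − 37.5 = 1.5
d=9: ŷ = 18 + 6.5·9 = 76.5; e = 77.5 − 76.5 = 1
d=11: ŷ = 18 + 6.5·11 = 89.5; e = 88.5 − 89.5 = -1
SSE = 0.25 + 1 + 2.25 + 1 + 1 = 5.5
s = √(5.5/3) = √1.83333 ≈ 1.354

s = 1.354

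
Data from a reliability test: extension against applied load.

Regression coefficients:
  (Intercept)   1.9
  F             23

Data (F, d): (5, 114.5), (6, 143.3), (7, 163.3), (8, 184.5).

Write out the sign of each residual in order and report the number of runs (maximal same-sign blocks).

3 runs

F=5: ŷ = 1.9 + 23·5 = 116.9; r = 114.5 − 116.9 = -2.4
F=6: ŷ = 1.9 + 23·6 = 139.9; r = 143.3 − 139.9 = 3.4
F=7: ŷ = 1.9 + 23·7 = 162.9; r = 163.3 − 162.9 = 0.4
F=8: ŷ = 1.9 + 23·8 = 185.9; r = 184.5 − 185.9 = -1.4
Signs: − + + −
Runs: −×1, +×2, −×1 → 3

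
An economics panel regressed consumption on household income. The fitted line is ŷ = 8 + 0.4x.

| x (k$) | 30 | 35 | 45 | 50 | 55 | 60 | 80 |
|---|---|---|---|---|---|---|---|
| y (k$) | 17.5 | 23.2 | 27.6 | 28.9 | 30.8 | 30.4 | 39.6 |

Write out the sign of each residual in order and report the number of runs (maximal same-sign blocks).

x=30: ŷ = 8 + 0.4·30 = 20; e = 17.5 − 20 = -2.5
x=35: ŷ = 8 + 0.4·35 = 22; e = 23.2 − 22 = 1.2
x=45: ŷ = 8 + 0.4·45 = 26; e = 27.6 − 26 = 1.6
x=50: ŷ = 8 + 0.4·50 = 28; e = 28.9 − 28 = 0.9
x=55: ŷ = 8 + 0.4·55 = 30; e = 30.8 − 30 = 0.8
x=60: ŷ = 8 + 0.4·60 = 32; e = 30.4 − 32 = -1.6
x=80: ŷ = 8 + 0.4·80 = 40; e = 39.6 − 40 = -0.4
Signs: − + + + + − −
Runs: −×1, +×4, −×2 → 3

3 runs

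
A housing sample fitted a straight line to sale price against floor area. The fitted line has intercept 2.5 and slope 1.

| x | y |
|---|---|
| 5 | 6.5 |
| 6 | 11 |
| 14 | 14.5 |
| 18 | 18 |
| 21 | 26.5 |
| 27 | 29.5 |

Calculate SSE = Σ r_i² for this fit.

x=5: ŷ = 2.5 + 5 = 7.5; r = 6.5 − 7.5 = -1
x=6: ŷ = 2.5 + 6 = 8.5; r = 11 − 8.5 = 2.5
x=14: ŷ = 2.5 + 14 = 16.5; r = 14.5 − 16.5 = -2
x=18: ŷ = 2.5 + 18 = 20.5; r = 18 − 20.5 = -2.5
x=21: ŷ = 2.5 + 21 = 23.5; r = 26.5 − 23.5 = 3
x=27: ŷ = 2.5 + 27 = 29.5; r = 29.5 − 29.5 = 0
SSE = 1 + 6.25 + 4 + 6.25 + 9 + 0 = 26.5

SSE = 26.5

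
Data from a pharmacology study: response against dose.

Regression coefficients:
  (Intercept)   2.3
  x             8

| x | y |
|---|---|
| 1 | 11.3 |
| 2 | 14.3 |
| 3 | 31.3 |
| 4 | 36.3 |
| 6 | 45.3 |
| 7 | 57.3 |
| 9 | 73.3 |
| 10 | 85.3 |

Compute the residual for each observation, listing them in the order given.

x=1: ŷ = 2.3 + 8·1 = 10.3; e = 11.3 − 10.3 = 1
x=2: ŷ = 2.3 + 8·2 = 18.3; e = 14.3 − 18.3 = -4
x=3: ŷ = 2.3 + 8·3 = 26.3; e = 31.3 − 26.3 = 5
x=4: ŷ = 2.3 + 8·4 = 34.3; e = 36.3 − 34.3 = 2
x=6: ŷ = 2.3 + 8·6 = 50.3; e = 45.3 − 50.3 = -5
x=7: ŷ = 2.3 + 8·7 = 58.3; e = 57.3 − 58.3 = -1
x=9: ŷ = 2.3 + 8·9 = 74.3; e = 73.3 − 74.3 = -1
x=10: ŷ = 2.3 + 8·10 = 82.3; e = 85.3 − 82.3 = 3

1, -4, 5, 2, -5, -1, -1, 3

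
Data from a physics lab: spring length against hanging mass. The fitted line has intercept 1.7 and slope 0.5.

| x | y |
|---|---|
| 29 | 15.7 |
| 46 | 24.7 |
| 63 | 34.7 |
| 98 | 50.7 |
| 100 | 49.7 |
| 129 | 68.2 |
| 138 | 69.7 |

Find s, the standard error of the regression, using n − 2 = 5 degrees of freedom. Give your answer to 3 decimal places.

x=29: ŷ = 1.7 + 0.5·29 = 16.2; r = 15.7 − 16.2 = -0.5
x=46: ŷ = 1.7 + 0.5·46 = 24.7; r = 24.7 − 24.7 = 0
x=63: ŷ = 1.7 + 0.5·63 = 33.2; r = 34.7 − 33.2 = 1.5
x=98: ŷ = 1.7 + 0.5·98 = 50.7; r = 50.7 − 50.7 = 0
x=100: ŷ = 1.7 + 0.5·100 = 51.7; r = 49.7 − 51.7 = -2
x=129: ŷ = 1.7 + 0.5·129 = 66.2; r = 68.2 − 66.2 = 2
x=138: ŷ = 1.7 + 0.5·138 = 70.7; r = 69.7 − 70.7 = -1
SSE = 0.25 + 0 + 2.25 + 0 + 4 + 4 + 1 = 11.5
s = √(11.5/5) = √2.3 ≈ 1.517

s = 1.517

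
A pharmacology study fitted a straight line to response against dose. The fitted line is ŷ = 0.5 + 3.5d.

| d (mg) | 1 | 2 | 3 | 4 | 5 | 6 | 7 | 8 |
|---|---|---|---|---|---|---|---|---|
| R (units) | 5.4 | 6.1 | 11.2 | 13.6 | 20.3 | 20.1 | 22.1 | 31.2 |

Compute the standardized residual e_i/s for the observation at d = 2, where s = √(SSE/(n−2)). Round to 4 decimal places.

-0.6513

d=1: ŷ = 0.5 + 3.5·1 = 4; e = 5.4 − 4 = 1.4
d=2: ŷ = 0.5 + 3.5·2 = 7.5; e = 6.1 − 7.5 = -1.4
d=3: ŷ = 0.5 + 3.5·3 = 11; e = 11.2 − 11 = 0.2
d=4: ŷ = 0.5 + 3.5·4 = 14.5; e = 13.6 − 14.5 = -0.9
d=5: ŷ = 0.5 + 3.5·5 = 18; e = 20.3 − 18 = 2.3
d=6: ŷ = 0.5 + 3.5·6 = 21.5; e = 20.1 − 21.5 = -1.4
d=7: ŷ = 0.5 + 3.5·7 = 25; e = 22.1 − 25 = -2.9
d=8: ŷ = 0.5 + 3.5·8 = 28.5; e = 31.2 − 28.5 = 2.7
SSE = 1.96 + 1.96 + 0.04 + 0.81 + 5.29 + 1.96 + 8.41 + 7.29 = 27.72
s = √(27.72/6) = 2.14942
e/s = -1.4 / 2.14942 = -0.6513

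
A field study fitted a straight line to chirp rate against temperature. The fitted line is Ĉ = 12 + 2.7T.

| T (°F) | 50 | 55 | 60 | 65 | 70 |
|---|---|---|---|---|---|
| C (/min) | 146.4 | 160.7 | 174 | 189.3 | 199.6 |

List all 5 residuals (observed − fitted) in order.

T=50: Ĉ = 12 + 2.7·50 = 147; e = 146.4 − 147 = -0.6
T=55: Ĉ = 12 + 2.7·55 = 160.5; e = 160.7 − 160.5 = 0.2
T=60: Ĉ = 12 + 2.7·60 = 174; e = 174 − 174 = 0
T=65: Ĉ = 12 + 2.7·65 = 187.5; e = 189.3 − 187.5 = 1.8
T=70: Ĉ = 12 + 2.7·70 = 201; e = 199.6 − 201 = -1.4

-0.6, 0.2, 0, 1.8, -1.4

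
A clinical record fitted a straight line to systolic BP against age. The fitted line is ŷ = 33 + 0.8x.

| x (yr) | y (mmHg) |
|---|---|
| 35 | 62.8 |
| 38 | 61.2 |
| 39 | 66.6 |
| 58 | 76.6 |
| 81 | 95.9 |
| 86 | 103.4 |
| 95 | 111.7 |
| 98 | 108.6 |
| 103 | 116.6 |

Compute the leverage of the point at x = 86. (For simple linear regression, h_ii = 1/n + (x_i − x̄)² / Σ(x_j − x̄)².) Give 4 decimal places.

x̄ = (35 + 38 + 39 + 58 + 81 + 86 + 95 + 98 + 103)/9 = 70.3333
Σ(x − x̄)² = 1248.44 + 1045.44 + 981.778 + 152.111 + 113.778 + 245.444 + 608.444 + 765.444 + 1067.11 = 6228
h = 1/9 + (15.6667)²/6228 = 0.111111 + 0.0394098 = 0.1505

h = 0.1505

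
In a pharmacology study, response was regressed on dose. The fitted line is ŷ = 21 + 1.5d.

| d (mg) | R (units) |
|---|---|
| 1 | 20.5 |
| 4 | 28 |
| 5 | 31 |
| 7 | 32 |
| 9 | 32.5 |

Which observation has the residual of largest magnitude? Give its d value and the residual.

d = 5, e = 2.5

d=1: ŷ = 21 + 1.5·1 = 22.5; e = 20.5 − 22.5 = -2
d=4: ŷ = 21 + 1.5·4 = 27; e = 28 − 27 = 1
d=5: ŷ = 21 + 1.5·5 = 28.5; e = 31 − 28.5 = 2.5
d=7: ŷ = 21 + 1.5·7 = 31.5; e = 32 − 31.5 = 0.5
d=9: ŷ = 21 + 1.5·9 = 34.5; e = 32.5 − 34.5 = -2
Largest |e| is 2.5 at d = 5, residual 2.5.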